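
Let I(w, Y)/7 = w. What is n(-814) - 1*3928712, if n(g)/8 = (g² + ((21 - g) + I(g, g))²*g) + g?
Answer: -153999418184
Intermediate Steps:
I(w, Y) = 7*w
n(g) = 8*g + 8*g² + 8*g*(21 + 6*g)² (n(g) = 8*((g² + ((21 - g) + 7*g)²*g) + g) = 8*((g² + (21 + 6*g)²*g) + g) = 8*((g² + g*(21 + 6*g)²) + g) = 8*(g + g² + g*(21 + 6*g)²) = 8*g + 8*g² + 8*g*(21 + 6*g)²)
n(-814) - 1*3928712 = 8*(-814)*(442 + 36*(-814)² + 253*(-814)) - 1*3928712 = 8*(-814)*(442 + 36*662596 - 205942) - 3928712 = 8*(-814)*(442 + 23853456 - 205942) - 3928712 = 8*(-814)*23647956 - 3928712 = -153995489472 - 3928712 = -153999418184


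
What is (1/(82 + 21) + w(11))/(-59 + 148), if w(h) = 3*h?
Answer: 3400/9167 ≈ 0.37090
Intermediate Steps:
(1/(82 + 21) + w(11))/(-59 + 148) = (1/(82 + 21) + 3*11)/(-59 + 148) = (1/103 + 33)/89 = (1/89)*(3400/103) = 3400/9167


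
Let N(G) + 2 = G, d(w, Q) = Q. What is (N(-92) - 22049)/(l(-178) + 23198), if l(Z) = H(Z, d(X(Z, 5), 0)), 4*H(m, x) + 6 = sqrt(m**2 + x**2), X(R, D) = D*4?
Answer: -121/127 ≈ -0.95276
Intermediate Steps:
X(R, D) = 4*D
N(G) = -2 + G
H(m, x) = -3/2 + sqrt(m**2 + x**2)/4
l(Z) = -3/2 + sqrt(Z**2)/4 (l(Z) = -3/2 + sqrt(Z**2 + 0**2)/4 = -3/2 + sqrt(Z**2 + 0)/4 = -3/2 + sqrt(Z**2)/4)
(N(-92) - 22049)/(l(-178) + 23198) = ((-2 - 92) - 22049)/((-3/2 + sqrt((-178)**2)/4) + 23198) = (-94 - 22049)/((-3/2 + sqrt(31684)/4) + 23198) = -22143/((-3/2 + (1/4)*178) + 23198) = -22143/((-3/2 + 89/2) + 23198) = -22143/(43 + 23198) = -22143/23241 = -22143*1/23241 = -121/127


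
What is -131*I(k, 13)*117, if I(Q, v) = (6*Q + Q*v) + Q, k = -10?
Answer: 3065400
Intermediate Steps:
I(Q, v) = 7*Q + Q*v
-131*I(k, 13)*117 = -(-1310)*(7 + 13)*117 = -(-1310)*20*117 = -131*(-200)*117 = 26200*117 = 3065400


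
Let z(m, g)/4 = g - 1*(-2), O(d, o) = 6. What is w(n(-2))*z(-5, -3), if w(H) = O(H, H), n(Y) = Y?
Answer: -24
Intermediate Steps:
z(m, g) = 8 + 4*g (z(m, g) = 4*(g - 1*(-2)) = 4*(g + 2) = 4*(2 + g) = 8 + 4*g)
w(H) = 6
w(n(-2))*z(-5, -3) = 6*(8 + 4*(-3)) = 6*(8 - 12) = 6*(-4) = -24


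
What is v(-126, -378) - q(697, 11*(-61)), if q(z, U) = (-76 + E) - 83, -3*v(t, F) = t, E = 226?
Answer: -25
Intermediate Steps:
v(t, F) = -t/3
q(z, U) = 67 (q(z, U) = (-76 + 226) - 83 = 150 - 83 = 67)
v(-126, -378) - q(697, 11*(-61)) = -⅓*(-126) - 1*67 = 42 - 67 = -25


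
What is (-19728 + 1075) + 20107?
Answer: 1454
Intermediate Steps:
(-19728 + 1075) + 20107 = -18653 + 20107 = 1454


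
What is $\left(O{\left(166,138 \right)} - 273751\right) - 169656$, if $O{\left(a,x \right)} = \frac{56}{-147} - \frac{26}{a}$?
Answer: $- \frac{772859338}{1743} \approx -4.4341 \cdot 10^{5}$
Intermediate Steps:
$O{\left(a,x \right)} = - \frac{8}{21} - \frac{26}{a}$ ($O{\left(a,x \right)} = 56 \left(- \frac{1}{147}\right) - \frac{26}{a} = - \frac{8}{21} - \frac{26}{a}$)
$\left(O{\left(166,138 \right)} - 273751\right) - 169656 = \left(\left(- \frac{8}{21} - \frac{26}{166}\right) - 273751\right) - 169656 = \left(\left(- \frac{8}{21} - \frac{13}{83}\right) - 273751\right) - 169656 = \left(- \frac{937}{1743} - 273751\right) - 169656 = - \frac{477148930}{1743} - 169656 = - \frac{772859338}{1743}$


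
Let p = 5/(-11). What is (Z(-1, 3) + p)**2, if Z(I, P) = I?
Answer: 256/121 ≈ 2.1157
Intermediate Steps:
p = -5/11 (p = 5*(-1/11) = -5/11 ≈ -0.45455)
(Z(-1, 3) + p)**2 = (-1 - 5/11)**2 = (-16/11)**2 = 256/121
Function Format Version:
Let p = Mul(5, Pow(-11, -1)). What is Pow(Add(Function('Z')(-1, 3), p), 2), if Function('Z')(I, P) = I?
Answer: Rational(256, 121) ≈ 2.1157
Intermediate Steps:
p = Rational(-5, 11) (p = Mul(5, Rational(-1, 11)) = Rational(-5, 11) ≈ -0.45455)
Pow(Add(Function('Z')(-1, 3), p), 2) = Pow(Add(-1, Rational(-5, 11)), 2) = Pow(Rational(-16, 11), 2) = Rational(256, 121)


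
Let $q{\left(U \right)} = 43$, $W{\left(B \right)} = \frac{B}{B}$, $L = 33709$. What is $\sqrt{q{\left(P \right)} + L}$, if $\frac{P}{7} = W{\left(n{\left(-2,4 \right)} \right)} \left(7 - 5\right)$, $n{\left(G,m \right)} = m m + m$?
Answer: $2 \sqrt{8438} \approx 183.72$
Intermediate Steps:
$n{\left(G,m \right)} = m + m^{2}$ ($n{\left(G,m \right)} = m^{2} + m = m + m^{2}$)
$W{\left(B \right)} = 1$
$P = 14$ ($P = 7 \cdot 1 \left(7 - 5\right) = 7 \cdot 1 \cdot 2 = 7 \cdot 2 = 14$)
$\sqrt{q{\left(P \right)} + L} = \sqrt{43 + 33709} = \sqrt{33752} = 2 \sqrt{8438}$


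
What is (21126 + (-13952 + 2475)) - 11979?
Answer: -2330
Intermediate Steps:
(21126 + (-13952 + 2475)) - 11979 = (21126 - 11477) - 11979 = 9649 - 11979 = -2330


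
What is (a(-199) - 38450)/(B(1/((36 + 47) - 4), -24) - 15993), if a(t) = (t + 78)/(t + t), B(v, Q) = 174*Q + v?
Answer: 1208935341/634153300 ≈ 1.9064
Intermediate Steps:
B(v, Q) = v + 174*Q
a(t) = (78 + t)/(2*t) (a(t) = (78 + t)/((2*t)) = (78 + t)*(1/(2*t)) = (78 + t)/(2*t))
(a(-199) - 38450)/(B(1/((36 + 47) - 4), -24) - 15993) = ((½)*(78 - 199)/(-199) - 38450)/((1/((36 + 47) - 4) + 174*(-24)) - 15993) = ((½)*(-1/199)*(-121) - 38450)/((1/(83 - 4) - 4176) - 15993) = (121/398 - 38450)/((1/79 - 4176) - 15993) = -15302979/(398*((1/79 - 4176) - 15993)) = -15302979/(398*(-329903/79 - 15993)) = -15302979/(398*(-1593350/79)) = -15302979/398*(-79/1593350) = 1208935341/634153300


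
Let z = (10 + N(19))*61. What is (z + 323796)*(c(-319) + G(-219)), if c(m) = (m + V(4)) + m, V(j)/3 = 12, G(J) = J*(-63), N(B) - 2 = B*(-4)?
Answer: 4220974940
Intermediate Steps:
N(B) = 2 - 4*B (N(B) = 2 + B*(-4) = 2 - 4*B)
G(J) = -63*J
V(j) = 36 (V(j) = 3*12 = 36)
z = -3904 (z = (10 + (2 - 4*19))*61 = (10 + (2 - 76))*61 = (10 - 74)*61 = -64*61 = -3904)
c(m) = 36 + 2*m (c(m) = (m + 36) + m = (36 + m) + m = 36 + 2*m)
(z + 323796)*(c(-319) + G(-219)) = (-3904 + 323796)*((36 + 2*(-319)) - 63*(-219)) = 319892*((36 - 638) + 13797) = 319892*(-602 + 13797) = 319892*13195 = 4220974940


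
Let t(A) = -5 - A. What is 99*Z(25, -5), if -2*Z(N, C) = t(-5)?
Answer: 0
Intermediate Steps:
Z(N, C) = 0 (Z(N, C) = -(-5 - 1*(-5))/2 = -(-5 + 5)/2 = -1/2*0 = 0)
99*Z(25, -5) = 99*0 = 0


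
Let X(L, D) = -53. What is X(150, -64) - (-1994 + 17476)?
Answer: -15535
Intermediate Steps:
X(150, -64) - (-1994 + 17476) = -53 - (-1994 + 17476) = -53 - 1*15482 = -53 - 15482 = -15535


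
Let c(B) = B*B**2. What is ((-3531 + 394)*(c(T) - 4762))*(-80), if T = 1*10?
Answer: -944111520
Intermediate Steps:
T = 10
c(B) = B**3
((-3531 + 394)*(c(T) - 4762))*(-80) = ((-3531 + 394)*(10**3 - 4762))*(-80) = -3137*(1000 - 4762)*(-80) = -3137*(-3762)*(-80) = 11801394*(-80) = -944111520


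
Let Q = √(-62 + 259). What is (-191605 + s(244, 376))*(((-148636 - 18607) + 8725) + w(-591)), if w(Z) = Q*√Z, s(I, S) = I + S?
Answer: 30274560230 - 37624045*I*√3 ≈ 3.0275e+10 - 6.5167e+7*I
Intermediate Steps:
Q = √197 ≈ 14.036
w(Z) = √197*√Z
(-191605 + s(244, 376))*(((-148636 - 18607) + 8725) + w(-591)) = (-191605 + (244 + 376))*(((-148636 - 18607) + 8725) + √197*√(-591)) = (-191605 + 620)*((-167243 + 8725) + √197*(I*√591)) = -190985*(-158518 + 197*I*√3) = 30274560230 - 37624045*I*√3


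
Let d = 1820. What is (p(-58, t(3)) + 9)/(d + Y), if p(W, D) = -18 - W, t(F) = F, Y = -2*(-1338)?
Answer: 49/4496 ≈ 0.010899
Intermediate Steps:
Y = 2676
(p(-58, t(3)) + 9)/(d + Y) = ((-18 - 1*(-58)) + 9)/(1820 + 2676) = ((-18 + 58) + 9)/4496 = (40 + 9)*(1/4496) = 49*(1/4496) = 49/4496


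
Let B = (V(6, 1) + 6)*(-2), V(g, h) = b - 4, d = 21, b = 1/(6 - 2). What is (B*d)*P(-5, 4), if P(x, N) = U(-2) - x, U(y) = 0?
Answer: -945/2 ≈ -472.50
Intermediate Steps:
b = 1/4 ≈ 0.25000
V(g, h) = -15/4 (V(g, h) = 1/4 - 4 = -15/4)
P(x, N) = -x (P(x, N) = 0 - x = -x)
B = -9/2 (B = (-15/4 + 6)*(-2) = (9/4)*(-2) = -9/2 ≈ -4.5000)
(B*d)*P(-5, 4) = (-9/2*21)*(-1*(-5)) = -189/2*5 = -945/2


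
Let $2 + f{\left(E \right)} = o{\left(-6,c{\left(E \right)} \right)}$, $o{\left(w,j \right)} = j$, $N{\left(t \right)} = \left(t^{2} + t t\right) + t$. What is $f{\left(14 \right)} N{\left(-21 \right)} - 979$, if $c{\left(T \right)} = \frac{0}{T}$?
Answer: $-2701$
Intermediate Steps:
$c{\left(T \right)} = 0$
$N{\left(t \right)} = t + 2 t^{2}$ ($N{\left(t \right)} = \left(t^{2} + t^{2}\right) + t = 2 t^{2} + t = t + 2 t^{2}$)
$f{\left(E \right)} = -2$ ($f{\left(E \right)} = -2 + 0 = -2$)
$f{\left(14 \right)} N{\left(-21 \right)} - 979 = - 2 \left(- 21 \left(1 + 2 \left(-21\right)\right)\right) - 979 = - 2 \left(- 21 \left(1 - 42\right)\right) - 979 = - 2 \left(\left(-21\right) \left(-41\right)\right) - 979 = \left(-2\right) 861 - 979 = -1722 - 979 = -2701$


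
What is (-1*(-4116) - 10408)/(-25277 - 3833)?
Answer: 3146/14555 ≈ 0.21615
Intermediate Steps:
(-1*(-4116) - 10408)/(-25277 - 3833) = (4116 - 10408)/(-29110) = -6292*(-1/29110) = 3146/14555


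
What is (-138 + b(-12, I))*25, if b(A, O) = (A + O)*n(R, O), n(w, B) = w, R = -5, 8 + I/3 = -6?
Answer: 3300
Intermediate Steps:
I = -42 (I = -24 + 3*(-6) = -24 - 18 = -42)
b(A, O) = -5*A - 5*O (b(A, O) = (A + O)*(-5) = -5*A - 5*O)
(-138 + b(-12, I))*25 = (-138 + (-5*(-12) - 5*(-42)))*25 = (-138 + (60 + 210))*25 = (-138 + 270)*25 = 132*25 = 3300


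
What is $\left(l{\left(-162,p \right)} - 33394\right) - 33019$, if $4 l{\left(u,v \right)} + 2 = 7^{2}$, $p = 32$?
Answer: $- \frac{265605}{4} \approx -66401.0$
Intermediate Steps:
$l{\left(u,v \right)} = \frac{47}{4}$ ($l{\left(u,v \right)} = - \frac{1}{2} + \frac{7^{2}}{4} = - \frac{1}{2} + \frac{1}{4} \cdot 49 = - \frac{1}{2} + \frac{49}{4} = \frac{47}{4}$)
$\left(l{\left(-162,p \right)} - 33394\right) - 33019 = \left(\frac{47}{4} - 33394\right) - 33019 = - \frac{133529}{4} - 33019 = - \frac{265605}{4}$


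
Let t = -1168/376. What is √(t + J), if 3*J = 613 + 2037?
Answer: 4*√1093737/141 ≈ 29.669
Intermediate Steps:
J = 2650/3 (J = (613 + 2037)/3 = (⅓)*2650 = 2650/3 ≈ 883.33)
t = -146/47 (t = -1168*1/376 = -146/47 ≈ -3.1064)
√(t + J) = √(-146/47 + 2650/3) = √(124112/141) = 4*√1093737/141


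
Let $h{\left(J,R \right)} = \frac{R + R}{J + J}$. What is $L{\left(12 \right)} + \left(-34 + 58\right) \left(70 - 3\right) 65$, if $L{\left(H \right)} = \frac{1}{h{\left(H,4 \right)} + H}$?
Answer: $\frac{3867243}{37} \approx 1.0452 \cdot 10^{5}$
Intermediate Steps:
$h{\left(J,R \right)} = \frac{R}{J}$ ($h{\left(J,R \right)} = \frac{2 R}{2 J} = 2 R \frac{1}{2 J} = \frac{R}{J}$)
$L{\left(H \right)} = \frac{1}{H + \frac{4}{H}}$ ($L{\left(H \right)} = \frac{1}{\frac{4}{H} + H} = \frac{1}{H + \frac{4}{H}}$)
$L{\left(12 \right)} + \left(-34 + 58\right) \left(70 - 3\right) 65 = \frac{12}{4 + 12^{2}} + \left(-34 + 58\right) \left(70 - 3\right) 65 = \frac{12}{4 + 144} + 24 \cdot 67 \cdot 65 = \frac{12}{148} + 1608 \cdot 65 = 12 \cdot \frac{1}{148} + 104520 = \frac{3}{37} + 104520 = \frac{3867243}{37}$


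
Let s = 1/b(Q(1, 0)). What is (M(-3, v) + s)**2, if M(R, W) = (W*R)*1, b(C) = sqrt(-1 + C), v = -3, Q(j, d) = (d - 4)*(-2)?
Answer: (63 + sqrt(7))**2/49 ≈ 87.946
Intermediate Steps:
Q(j, d) = 8 - 2*d (Q(j, d) = (-4 + d)*(-2) = 8 - 2*d)
M(R, W) = R*W (M(R, W) = (R*W)*1 = R*W)
s = sqrt(7)/7 (s = 1/(sqrt(-1 + (8 - 2*0))) = 1/(sqrt(-1 + (8 + 0))) = 1/(sqrt(-1 + 8)) = 1/(sqrt(7)) = sqrt(7)/7 ≈ 0.37796)
(M(-3, v) + s)**2 = (-3*(-3) + sqrt(7)/7)**2 = (9 + sqrt(7)/7)**2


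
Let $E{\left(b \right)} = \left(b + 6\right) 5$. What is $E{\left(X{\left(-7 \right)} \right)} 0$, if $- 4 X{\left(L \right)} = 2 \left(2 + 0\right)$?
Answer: $0$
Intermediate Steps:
$X{\left(L \right)} = -1$ ($X{\left(L \right)} = - \frac{2 \left(2 + 0\right)}{4} = - \frac{2 \cdot 2}{4} = \left(- \frac{1}{4}\right) 4 = -1$)
$E{\left(b \right)} = 30 + 5 b$ ($E{\left(b \right)} = \left(6 + b\right) 5 = 30 + 5 b$)
$E{\left(X{\left(-7 \right)} \right)} 0 = \left(30 + 5 \left(-1\right)\right) 0 = \left(30 - 5\right) 0 = 25 \cdot 0 = 0$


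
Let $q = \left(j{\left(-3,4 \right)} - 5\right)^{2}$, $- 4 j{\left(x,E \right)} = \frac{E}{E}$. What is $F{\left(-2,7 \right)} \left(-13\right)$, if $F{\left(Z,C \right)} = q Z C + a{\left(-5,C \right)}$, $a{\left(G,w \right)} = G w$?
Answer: $\frac{43771}{8} \approx 5471.4$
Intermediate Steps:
$j{\left(x,E \right)} = - \frac{1}{4}$ ($j{\left(x,E \right)} = - \frac{E \frac{1}{E}}{4} = \left(- \frac{1}{4}\right) 1 = - \frac{1}{4}$)
$q = \frac{441}{16}$ ($q = \left(- \frac{1}{4} - 5\right)^{2} = \left(- \frac{21}{4}\right)^{2} = \frac{441}{16} \approx 27.563$)
$F{\left(Z,C \right)} = - 5 C + \frac{441 C Z}{16}$ ($F{\left(Z,C \right)} = \frac{441 Z}{16} C - 5 C = \frac{441 C Z}{16} - 5 C = - 5 C + \frac{441 C Z}{16}$)
$F{\left(-2,7 \right)} \left(-13\right) = \frac{1}{16} \cdot 7 \left(-80 + 441 \left(-2\right)\right) \left(-13\right) = \frac{1}{16} \cdot 7 \left(-80 - 882\right) \left(-13\right) = \frac{1}{16} \cdot 7 \left(-962\right) \left(-13\right) = \left(- \frac{3367}{8}\right) \left(-13\right) = \frac{43771}{8}$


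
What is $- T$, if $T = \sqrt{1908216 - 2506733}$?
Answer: $- i \sqrt{598517} \approx - 773.64 i$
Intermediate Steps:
$T = i \sqrt{598517}$ ($T = \sqrt{1908216 - 2506733} = \sqrt{-598517} = i \sqrt{598517} \approx 773.64 i$)
$- T = - i \sqrt{598517}$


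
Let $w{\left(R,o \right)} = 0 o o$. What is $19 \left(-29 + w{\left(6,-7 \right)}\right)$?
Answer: $-551$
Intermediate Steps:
$w{\left(R,o \right)} = 0$ ($w{\left(R,o \right)} = 0 o^{2} = 0$)
$19 \left(-29 + w{\left(6,-7 \right)}\right) = 19 \left(-29 + 0\right) = 19 \left(-29\right) = -551$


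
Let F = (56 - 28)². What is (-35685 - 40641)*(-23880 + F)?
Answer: 1762825296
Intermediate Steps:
F = 784 (F = 28² = 784)
(-35685 - 40641)*(-23880 + F) = (-35685 - 40641)*(-23880 + 784) = -76326*(-23096) = 1762825296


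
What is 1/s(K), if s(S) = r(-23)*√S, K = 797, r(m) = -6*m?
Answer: √797/109986 ≈ 0.00025668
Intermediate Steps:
s(S) = 138*√S (s(S) = (-6*(-23))*√S = 138*√S)
1/s(K) = 1/(138*√797) = √797/109986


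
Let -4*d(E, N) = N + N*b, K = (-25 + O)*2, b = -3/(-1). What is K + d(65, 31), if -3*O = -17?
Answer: -209/3 ≈ -69.667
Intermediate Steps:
O = 17/3 (O = -⅓*(-17) = 17/3 ≈ 5.6667)
b = 3 (b = -3*(-1) = 3)
K = -116/3 (K = (-25 + 17/3)*2 = -58/3*2 = -116/3 ≈ -38.667)
d(E, N) = -N (d(E, N) = -(N + N*3)/4 = -(N + 3*N)/4 = -N)
K + d(65, 31) = -116/3 - 1*31 = -116/3 - 31 = -209/3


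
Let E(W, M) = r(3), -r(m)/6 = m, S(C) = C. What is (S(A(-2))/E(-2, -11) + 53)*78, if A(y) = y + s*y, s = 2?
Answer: 4160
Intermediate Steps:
A(y) = 3*y (A(y) = y + 2*y = 3*y)
r(m) = -6*m
E(W, M) = -18 (E(W, M) = -6*3 = -18)
(S(A(-2))/E(-2, -11) + 53)*78 = ((3*(-2))/(-18) + 53)*78 = (-6*(-1/18) + 53)*78 = (⅓ + 53)*78 = (160/3)*78 = 4160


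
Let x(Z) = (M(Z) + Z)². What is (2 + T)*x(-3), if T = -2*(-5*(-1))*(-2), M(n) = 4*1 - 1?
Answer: 0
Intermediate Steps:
M(n) = 3 (M(n) = 4 - 1 = 3)
T = 20 (T = -10*(-2) = -2*(-10) = 20)
x(Z) = (3 + Z)²
(2 + T)*x(-3) = (2 + 20)*(3 - 3)² = 22*0² = 22*0 = 0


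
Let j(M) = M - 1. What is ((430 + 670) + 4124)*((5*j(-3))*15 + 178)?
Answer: -637328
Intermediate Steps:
j(M) = -1 + M (j(M) = M - 1*1 = M - 1 = -1 + M)
((430 + 670) + 4124)*((5*j(-3))*15 + 178) = ((430 + 670) + 4124)*((5*(-1 - 3))*15 + 178) = (1100 + 4124)*((5*(-4))*15 + 178) = 5224*(-20*15 + 178) = 5224*(-300 + 178) = 5224*(-122) = -637328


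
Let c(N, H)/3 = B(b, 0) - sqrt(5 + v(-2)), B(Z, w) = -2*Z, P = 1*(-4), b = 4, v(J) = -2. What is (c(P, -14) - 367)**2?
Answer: 152908 + 2346*sqrt(3) ≈ 1.5697e+5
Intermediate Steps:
P = -4
c(N, H) = -24 - 3*sqrt(3) (c(N, H) = 3*(-2*4 - sqrt(5 - 2)) = 3*(-8 - sqrt(3)) = -24 - 3*sqrt(3))
(c(P, -14) - 367)**2 = ((-24 - 3*sqrt(3)) - 367)**2 = (-391 - 3*sqrt(3))**2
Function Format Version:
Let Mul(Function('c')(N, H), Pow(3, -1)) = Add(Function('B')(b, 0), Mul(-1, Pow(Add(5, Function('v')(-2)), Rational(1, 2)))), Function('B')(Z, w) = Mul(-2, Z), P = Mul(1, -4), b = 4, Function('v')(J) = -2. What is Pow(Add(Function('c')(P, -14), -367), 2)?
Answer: Add(152908, Mul(2346, Pow(3, Rational(1, 2)))) ≈ 1.5697e+5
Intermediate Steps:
P = -4
Function('c')(N, H) = Add(-24, Mul(-3, Pow(3, Rational(1, 2)))) (Function('c')(N, H) = Mul(3, Add(Mul(-2, 4), Mul(-1, Pow(Add(5, -2), Rational(1, 2))))) = Mul(3, Add(-8, Mul(-1, Pow(3, Rational(1, 2))))) = Add(-24, Mul(-3, Pow(3, Rational(1, 2)))))
Pow(Add(Function('c')(P, -14), -367), 2) = Pow(Add(Add(-24, Mul(-3, Pow(3, Rational(1, 2)))), -367), 2) = Pow(Add(-391, Mul(-3, Pow(3, Rational(1, 2)))), 2)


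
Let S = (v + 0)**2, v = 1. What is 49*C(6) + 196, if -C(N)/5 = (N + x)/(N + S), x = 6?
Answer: -224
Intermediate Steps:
S = 1 (S = (1 + 0)**2 = 1**2 = 1)
C(N) = -5*(6 + N)/(1 + N) (C(N) = -5*(N + 6)/(N + 1) = -5*(6 + N)/(1 + N))
49*C(6) + 196 = 49*(5*(-6 - 1*6)/(1 + 6)) + 196 = 49*(5*(-6 - 6)/7) + 196 = 49*(5*(1/7)*(-12)) + 196 = 49*(-60/7) + 196 = -420 + 196 = -224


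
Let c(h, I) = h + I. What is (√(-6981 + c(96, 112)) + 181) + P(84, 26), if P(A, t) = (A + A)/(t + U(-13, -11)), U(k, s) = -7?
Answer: 3607/19 + I*√6773 ≈ 189.84 + 82.298*I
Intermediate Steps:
c(h, I) = I + h
P(A, t) = 2*A/(-7 + t) (P(A, t) = (A + A)/(t - 7) = (2*A)/(-7 + t) = 2*A/(-7 + t))
(√(-6981 + c(96, 112)) + 181) + P(84, 26) = (√(-6981 + (112 + 96)) + 181) + 2*84/(-7 + 26) = (√(-6981 + 208) + 181) + 2*84/19 = (√(-6773) + 181) + 2*84*(1/19) = (I*√6773 + 181) + 168/19 = (181 + I*√6773) + 168/19 = 3607/19 + I*√6773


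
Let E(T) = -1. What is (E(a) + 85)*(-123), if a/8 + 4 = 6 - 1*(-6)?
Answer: -10332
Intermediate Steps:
a = 64 (a = -32 + 8*(6 - 1*(-6)) = -32 + 8*(6 + 6) = -32 + 8*12 = -32 + 96 = 64)
(E(a) + 85)*(-123) = (-1 + 85)*(-123) = 84*(-123) = -10332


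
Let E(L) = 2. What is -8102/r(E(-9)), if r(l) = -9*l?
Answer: 4051/9 ≈ 450.11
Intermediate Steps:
-8102/r(E(-9)) = -8102/((-9*2)) = -8102/(-18) = -8102*(-1/18) = 4051/9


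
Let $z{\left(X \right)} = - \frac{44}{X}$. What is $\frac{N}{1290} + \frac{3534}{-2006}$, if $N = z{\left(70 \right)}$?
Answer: $- \frac{39901058}{22642725} \approx -1.7622$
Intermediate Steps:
$N = - \frac{22}{35}$ ($N = - \frac{44}{70} = \left(-44\right) \frac{1}{70} = - \frac{22}{35} \approx -0.62857$)
$\frac{N}{1290} + \frac{3534}{-2006} = - \frac{22}{35 \cdot 1290} + \frac{3534}{-2006} = \left(- \frac{22}{35}\right) \frac{1}{1290} + 3534 \left(- \frac{1}{2006}\right) = - \frac{11}{22575} - \frac{1767}{1003} = - \frac{39901058}{22642725}$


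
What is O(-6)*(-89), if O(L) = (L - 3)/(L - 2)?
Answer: -801/8 ≈ -100.13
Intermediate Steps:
O(L) = (-3 + L)/(-2 + L)
O(-6)*(-89) = ((-3 - 6)/(-2 - 6))*(-89) = (-9/(-8))*(-89) = -⅛*(-9)*(-89) = (9/8)*(-89) = -801/8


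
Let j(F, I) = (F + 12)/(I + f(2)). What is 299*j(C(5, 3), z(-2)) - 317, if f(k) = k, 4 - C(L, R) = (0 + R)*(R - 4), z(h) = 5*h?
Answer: -8217/8 ≈ -1027.1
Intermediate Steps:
C(L, R) = 4 - R*(-4 + R) (C(L, R) = 4 - (0 + R)*(R - 4) = 4 - R*(-4 + R))
j(F, I) = (12 + F)/(2 + I) (j(F, I) = (F + 12)/(I + 2) = (12 + F)/(2 + I))
299*j(C(5, 3), z(-2)) - 317 = 299*((12 + (4 - 1*3**2 + 4*3))/(2 + 5*(-2))) - 317 = 299*((12 + (4 - 1*9 + 12))/(2 - 10)) - 317 = 299*((12 + (4 - 9 + 12))/(-8)) - 317 = 299*(-(12 + 7)/8) - 317 = 299*(-1/8*19) - 317 = 299*(-19/8) - 317 = -5681/8 - 317 = -8217/8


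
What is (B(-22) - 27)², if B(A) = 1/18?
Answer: 235225/324 ≈ 726.00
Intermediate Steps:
B(A) = 1/18
(B(-22) - 27)² = (1/18 - 27)² = (-485/18)² = 235225/324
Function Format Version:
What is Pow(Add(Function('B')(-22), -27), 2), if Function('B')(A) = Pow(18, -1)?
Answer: Rational(235225, 324) ≈ 726.00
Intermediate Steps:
Function('B')(A) = Rational(1, 18)
Pow(Add(Function('B')(-22), -27), 2) = Pow(Add(Rational(1, 18), -27), 2) = Pow(Rational(-485, 18), 2) = Rational(235225, 324)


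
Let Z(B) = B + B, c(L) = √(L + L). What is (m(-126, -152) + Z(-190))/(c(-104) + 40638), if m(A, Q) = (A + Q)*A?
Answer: 27077412/31758601 - 34648*I*√13/412861813 ≈ 0.8526 - 0.00030258*I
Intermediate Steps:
c(L) = √2*√L (c(L) = √(2*L) = √2*√L)
m(A, Q) = A*(A + Q)
Z(B) = 2*B
(m(-126, -152) + Z(-190))/(c(-104) + 40638) = (-126*(-126 - 152) + 2*(-190))/(√2*√(-104) + 40638) = (-126*(-278) - 380)/(√2*(2*I*√26) + 40638) = (35028 - 380)/(4*I*√13 + 40638) = 34648/(40638 + 4*I*√13)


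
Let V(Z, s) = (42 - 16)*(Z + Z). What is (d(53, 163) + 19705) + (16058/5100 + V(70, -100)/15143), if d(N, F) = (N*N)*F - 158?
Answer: 18435305380247/38614650 ≈ 4.7742e+5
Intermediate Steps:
d(N, F) = -158 + F*N² (d(N, F) = N²*F - 158 = F*N² - 158 = -158 + F*N²)
V(Z, s) = 52*Z (V(Z, s) = 26*(2*Z) = 52*Z)
(d(53, 163) + 19705) + (16058/5100 + V(70, -100)/15143) = ((-158 + 163*53²) + 19705) + (16058/5100 + (52*70)/15143) = ((-158 + 163*2809) + 19705) + (16058*(1/5100) + 3640*(1/15143)) = ((-158 + 457867) + 19705) + (8029/2550 + 3640/15143) = (457709 + 19705) + 130865147/38614650 = 477414 + 130865147/38614650 = 18435305380247/38614650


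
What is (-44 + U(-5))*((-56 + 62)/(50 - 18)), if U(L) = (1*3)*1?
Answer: -123/16 ≈ -7.6875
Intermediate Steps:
U(L) = 3 (U(L) = 3*1 = 3)
(-44 + U(-5))*((-56 + 62)/(50 - 18)) = (-44 + 3)*((-56 + 62)/(50 - 18)) = -246/32 = -41*3/16 = -123/16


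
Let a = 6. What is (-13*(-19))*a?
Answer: 1482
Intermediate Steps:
(-13*(-19))*a = -13*(-19)*6 = 247*6 = 1482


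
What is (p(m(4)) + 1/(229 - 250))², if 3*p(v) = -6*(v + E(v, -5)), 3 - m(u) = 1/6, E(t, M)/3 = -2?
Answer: 1936/49 ≈ 39.510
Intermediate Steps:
E(t, M) = -6 (E(t, M) = 3*(-2) = -6)
m(u) = 17/6 (m(u) = 3 - 1/6 = 3 - 1*⅙ = 3 - ⅙ = 17/6)
p(v) = 12 - 2*v (p(v) = (-6*(v - 6))/3 = (-6*(-6 + v))/3 = (36 - 6*v)/3 = 12 - 2*v)
(p(m(4)) + 1/(229 - 250))² = ((12 - 2*17/6) + 1/(229 - 250))² = ((12 - 17/3) + 1/(-21))² = (19/3 - 1/21)² = (44/7)² = 1936/49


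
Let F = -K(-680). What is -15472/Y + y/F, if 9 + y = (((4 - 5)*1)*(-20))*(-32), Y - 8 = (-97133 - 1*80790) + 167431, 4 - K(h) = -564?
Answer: 3898053/1488728 ≈ 2.6184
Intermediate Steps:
K(h) = 568 (K(h) = 4 - 1*(-564) = 4 + 564 = 568)
Y = -10484 (Y = 8 + ((-97133 - 1*80790) + 167431) = 8 + ((-97133 - 80790) + 167431) = 8 + (-177923 + 167431) = 8 - 10492 = -10484)
y = -649 (y = -9 + (((4 - 5)*1)*(-20))*(-32) = -9 + (-1*1*(-20))*(-32) = -9 - 1*(-20)*(-32) = -9 + 20*(-32) = -9 - 640 = -649)
F = -568 (F = -1*568 = -568)
-15472/Y + y/F = -15472/(-10484) - 649/(-568) = -15472*(-1/10484) - 649*(-1/568) = 3868/2621 + 649/568 = 3898053/1488728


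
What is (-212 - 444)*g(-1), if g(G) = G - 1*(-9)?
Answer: -5248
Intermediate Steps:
g(G) = 9 + G (g(G) = G + 9 = 9 + G)
(-212 - 444)*g(-1) = (-212 - 444)*(9 - 1) = -656*8 = -5248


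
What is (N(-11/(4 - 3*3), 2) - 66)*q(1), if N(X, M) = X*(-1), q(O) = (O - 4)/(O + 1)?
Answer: 1023/10 ≈ 102.30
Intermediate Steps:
q(O) = (-4 + O)/(1 + O)
N(X, M) = -X
(N(-11/(4 - 3*3), 2) - 66)*q(1) = (-(-11)/(4 - 3*3) - 66)*((-4 + 1)/(1 + 1)) = (-(-11)/(4 - 9) - 66)*(-3/2) = (-(-11)/(-5) - 66)*((½)*(-3)) = (-(-11)*(-1)/5 - 66)*(-3/2) = (-1*11/5 - 66)*(-3/2) = (-11/5 - 66)*(-3/2) = -341/5*(-3/2) = 1023/10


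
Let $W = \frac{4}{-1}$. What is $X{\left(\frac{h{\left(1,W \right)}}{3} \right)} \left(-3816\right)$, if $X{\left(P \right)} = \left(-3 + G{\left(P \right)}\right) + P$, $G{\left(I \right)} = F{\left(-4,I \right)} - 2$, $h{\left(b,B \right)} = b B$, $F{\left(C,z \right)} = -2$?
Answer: $31800$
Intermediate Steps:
$W = -4$ ($W = 4 \left(-1\right) = -4$)
$h{\left(b,B \right)} = B b$
$G{\left(I \right)} = -4$ ($G{\left(I \right)} = -2 - 2 = -4$)
$X{\left(P \right)} = -7 + P$ ($X{\left(P \right)} = \left(-3 - 4\right) + P = -7 + P$)
$X{\left(\frac{h{\left(1,W \right)}}{3} \right)} \left(-3816\right) = \left(-7 + \frac{\left(-4\right) 1}{3}\right) \left(-3816\right) = \left(-7 - \frac{4}{3}\right) \left(-3816\right) = \left(- \frac{25}{3}\right) \left(-3816\right) = 31800$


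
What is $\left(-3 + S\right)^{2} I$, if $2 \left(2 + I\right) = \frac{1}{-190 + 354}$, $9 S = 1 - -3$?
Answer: $- \frac{346495}{26568} \approx -13.042$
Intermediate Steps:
$S = \frac{4}{9}$ ($S = \frac{1 - -3}{9} = \frac{1 + 3}{9} = \frac{1}{9} \cdot 4 = \frac{4}{9} \approx 0.44444$)
$I = - \frac{655}{328}$ ($I = -2 + \frac{1}{2 \left(-190 + 354\right)} = -2 + \frac{1}{2 \cdot 164} = -2 + \frac{1}{2} \cdot \frac{1}{164} = -2 + \frac{1}{328} = - \frac{655}{328} \approx -1.997$)
$\left(-3 + S\right)^{2} I = \left(-3 + \frac{4}{9}\right)^{2} \left(- \frac{655}{328}\right) = \left(- \frac{23}{9}\right)^{2} \left(- \frac{655}{328}\right) = \frac{529}{81} \left(- \frac{655}{328}\right) = - \frac{346495}{26568}$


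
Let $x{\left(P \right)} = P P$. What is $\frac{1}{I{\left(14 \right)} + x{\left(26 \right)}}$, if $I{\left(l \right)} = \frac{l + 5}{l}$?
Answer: $\frac{14}{9483} \approx 0.0014763$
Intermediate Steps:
$x{\left(P \right)} = P^{2}$
$I{\left(l \right)} = \frac{5 + l}{l}$
$\frac{1}{I{\left(14 \right)} + x{\left(26 \right)}} = \frac{1}{\frac{5 + 14}{14} + 26^{2}} = \frac{1}{\frac{1}{14} \cdot 19 + 676} = \frac{1}{\frac{19}{14} + 676} = \frac{1}{\frac{9483}{14}} = \frac{14}{9483}$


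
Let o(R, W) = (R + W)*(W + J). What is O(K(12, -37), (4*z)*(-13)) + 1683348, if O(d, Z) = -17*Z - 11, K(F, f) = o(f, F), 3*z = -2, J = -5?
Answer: 5048243/3 ≈ 1.6827e+6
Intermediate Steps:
z = -⅔ (z = (⅓)*(-2) = -⅔ ≈ -0.66667)
o(R, W) = (-5 + W)*(R + W) (o(R, W) = (R + W)*(W - 5) = (R + W)*(-5 + W) = (-5 + W)*(R + W))
K(F, f) = F² - 5*F - 5*f + F*f (K(F, f) = F² - 5*f - 5*F + f*F = F² - 5*f - 5*F + F*f = F² - 5*F - 5*f + F*f)
O(d, Z) = -11 - 17*Z
O(K(12, -37), (4*z)*(-13)) + 1683348 = (-11 - 17*4*(-⅔)*(-13)) + 1683348 = (-11 - (-136)*(-13)/3) + 1683348 = (-11 - 17*104/3) + 1683348 = (-11 - 1768/3) + 1683348 = -1801/3 + 1683348 = 5048243/3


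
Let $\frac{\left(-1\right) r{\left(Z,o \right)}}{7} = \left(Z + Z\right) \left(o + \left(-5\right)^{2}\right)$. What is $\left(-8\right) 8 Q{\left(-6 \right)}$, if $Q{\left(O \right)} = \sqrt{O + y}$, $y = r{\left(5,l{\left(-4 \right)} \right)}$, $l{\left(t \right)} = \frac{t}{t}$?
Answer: $- 64 i \sqrt{1826} \approx - 2734.8 i$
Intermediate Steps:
$l{\left(t \right)} = 1$
$r{\left(Z,o \right)} = - 14 Z \left(25 + o\right)$ ($r{\left(Z,o \right)} = - 7 \left(Z + Z\right) \left(o + \left(-5\right)^{2}\right) = - 7 \cdot 2 Z \left(o + 25\right) = - 7 \cdot 2 Z \left(25 + o\right) = - 14 Z \left(25 + o\right)$)
$y = -1820$ ($y = \left(-14\right) 5 \left(25 + 1\right) = \left(-14\right) 5 \cdot 26 = -1820$)
$Q{\left(O \right)} = \sqrt{-1820 + O}$ ($Q{\left(O \right)} = \sqrt{O - 1820} = \sqrt{-1820 + O}$)
$\left(-8\right) 8 Q{\left(-6 \right)} = \left(-8\right) 8 \sqrt{-1820 - 6} = - 64 \sqrt{-1826} = - 64 i \sqrt{1826}$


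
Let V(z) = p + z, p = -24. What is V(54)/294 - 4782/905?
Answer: -229793/44345 ≈ -5.1819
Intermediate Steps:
V(z) = -24 + z
V(54)/294 - 4782/905 = (-24 + 54)/294 - 4782/905 = 30*(1/294) - 4782*1/905 = 5/49 - 4782/905 = -229793/44345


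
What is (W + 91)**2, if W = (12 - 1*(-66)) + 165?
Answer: 111556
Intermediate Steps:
W = 243 (W = (12 + 66) + 165 = 78 + 165 = 243)
(W + 91)**2 = (243 + 91)**2 = 334**2 = 111556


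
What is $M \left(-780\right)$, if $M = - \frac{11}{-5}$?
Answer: $-1716$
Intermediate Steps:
$M = \frac{11}{5}$ ($M = \left(-11\right) \left(- \frac{1}{5}\right) = \frac{11}{5} \approx 2.2$)
$M \left(-780\right) = \frac{11}{5} \left(-780\right) = -1716$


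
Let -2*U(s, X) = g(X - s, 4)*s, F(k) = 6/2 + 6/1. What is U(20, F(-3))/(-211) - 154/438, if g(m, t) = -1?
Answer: -18437/46209 ≈ -0.39899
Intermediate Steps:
F(k) = 9 (F(k) = 6*(½) + 6*1 = 3 + 6 = 9)
U(s, X) = s/2 (U(s, X) = -(-1)*s/2 = s/2)
U(20, F(-3))/(-211) - 154/438 = ((½)*20)/(-211) - 154/438 = 10*(-1/211) - 154*1/438 = -10/211 - 77/219 = -18437/46209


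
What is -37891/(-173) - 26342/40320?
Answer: 761603977/3487680 ≈ 218.37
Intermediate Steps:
-37891/(-173) - 26342/40320 = -37891*(-1/173) - 26342*1/40320 = 37891/173 - 13171/20160 = 761603977/3487680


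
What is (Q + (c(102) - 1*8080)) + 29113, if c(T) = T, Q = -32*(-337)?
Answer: 31919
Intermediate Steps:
Q = 10784
(Q + (c(102) - 1*8080)) + 29113 = (10784 + (102 - 1*8080)) + 29113 = (10784 + (102 - 8080)) + 29113 = (10784 - 7978) + 29113 = 2806 + 29113 = 31919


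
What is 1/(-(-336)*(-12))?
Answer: -1/4032 ≈ -0.00024802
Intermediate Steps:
1/(-(-336)*(-12)) = 1/(-112*36) = 1/(-4032) = -1/4032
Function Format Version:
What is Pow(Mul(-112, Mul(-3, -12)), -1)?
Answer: Rational(-1, 4032) ≈ -0.00024802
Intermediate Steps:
Pow(Mul(-112, Mul(-3, -12)), -1) = Pow(Mul(-112, 36), -1) = Pow(-4032, -1) = Rational(-1, 4032)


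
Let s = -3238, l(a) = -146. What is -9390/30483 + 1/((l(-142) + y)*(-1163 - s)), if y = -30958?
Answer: -22445857129/72866563200 ≈ -0.30804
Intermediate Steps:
-9390/30483 + 1/((l(-142) + y)*(-1163 - s)) = -9390/30483 + 1/((-146 - 30958)*(-1163 - 1*(-3238))) = -9390*1/30483 + 1/((-31104)*(-1163 + 3238)) = -3130/10161 - 1/31104/2075 = -3130/10161 - 1/31104*1/2075 = -3130/10161 - 1/64540800 = -22445857129/72866563200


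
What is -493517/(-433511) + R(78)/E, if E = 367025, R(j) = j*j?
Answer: 183770557849/159109374775 ≈ 1.1550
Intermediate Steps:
R(j) = j**2
-493517/(-433511) + R(78)/E = -493517/(-433511) + 78**2/367025 = -493517*(-1/433511) + 6084*(1/367025) = 493517/433511 + 6084/367025 = 183770557849/159109374775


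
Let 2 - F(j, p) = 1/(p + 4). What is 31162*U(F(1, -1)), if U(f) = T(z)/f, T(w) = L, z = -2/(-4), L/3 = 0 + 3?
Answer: 841374/5 ≈ 1.6827e+5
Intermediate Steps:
F(j, p) = 2 - 1/(4 + p) (F(j, p) = 2 - 1/(p + 4) = 2 - 1/(4 + p))
L = 9 (L = 3*(0 + 3) = 3*3 = 9)
z = ½ (z = -2*(-¼) = ½ ≈ 0.50000)
T(w) = 9
U(f) = 9/f
31162*U(F(1, -1)) = 31162*(9/(((7 + 2*(-1))/(4 - 1)))) = 31162*(9/(((7 - 2)/3))) = 31162*(9/(((⅓)*5))) = 31162*(9/(5/3)) = 31162*(9*(⅗)) = 31162*(27/5) = 841374/5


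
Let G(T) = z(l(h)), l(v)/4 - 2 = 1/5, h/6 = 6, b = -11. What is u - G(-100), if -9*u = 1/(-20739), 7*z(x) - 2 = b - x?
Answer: 16611974/6532785 ≈ 2.5429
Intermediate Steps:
h = 36 (h = 6*6 = 36)
l(v) = 44/5 (l(v) = 8 + 4/5 = 8 + 4*(⅕) = 8 + ⅘ = 44/5)
z(x) = -9/7 - x/7 (z(x) = 2/7 + (-11 - x)/7 = 2/7 + (-11/7 - x/7) = -9/7 - x/7)
G(T) = -89/35 (G(T) = -9/7 - ⅐*44/5 = -9/7 - 44/35 = -89/35)
u = 1/186651 (u = -⅑/(-20739) = -⅑*(-1/20739) = 1/186651 ≈ 5.3576e-6)
u - G(-100) = 1/186651 - 1*(-89/35) = 1/186651 + 89/35 = 16611974/6532785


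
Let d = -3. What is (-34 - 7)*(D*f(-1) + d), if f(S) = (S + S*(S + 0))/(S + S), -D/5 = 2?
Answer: 123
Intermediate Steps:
D = -10 (D = -5*2 = -10)
f(S) = (S + S²)/(2*S) (f(S) = (S + S*S)/((2*S)) = (S + S²)*(1/(2*S)) = (S + S²)/(2*S))
(-34 - 7)*(D*f(-1) + d) = (-34 - 7)*(-10*(½ + (½)*(-1)) - 3) = -41*(-10*(½ - ½) - 3) = -41*(-10*0 - 3) = -41*(0 - 3) = -41*(-3) = 123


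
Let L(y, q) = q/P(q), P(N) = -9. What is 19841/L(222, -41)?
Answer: 178569/41 ≈ 4355.3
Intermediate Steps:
L(y, q) = -q/9 (L(y, q) = q/(-9) = q*(-⅑) = -q/9)
19841/L(222, -41) = 19841/((-⅑*(-41))) = 19841/(41/9) = 19841*(9/41) = 178569/41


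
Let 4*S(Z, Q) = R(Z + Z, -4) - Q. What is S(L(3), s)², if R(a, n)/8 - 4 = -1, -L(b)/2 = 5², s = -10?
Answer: 289/4 ≈ 72.250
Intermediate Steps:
L(b) = -50 (L(b) = -2*5² = -2*25 = -50)
R(a, n) = 24 (R(a, n) = 32 + 8*(-1) = 32 - 8 = 24)
S(Z, Q) = 6 - Q/4 (S(Z, Q) = (24 - Q)/4 = 6 - Q/4)
S(L(3), s)² = (6 - ¼*(-10))² = (6 + 5/2)² = (17/2)² = 289/4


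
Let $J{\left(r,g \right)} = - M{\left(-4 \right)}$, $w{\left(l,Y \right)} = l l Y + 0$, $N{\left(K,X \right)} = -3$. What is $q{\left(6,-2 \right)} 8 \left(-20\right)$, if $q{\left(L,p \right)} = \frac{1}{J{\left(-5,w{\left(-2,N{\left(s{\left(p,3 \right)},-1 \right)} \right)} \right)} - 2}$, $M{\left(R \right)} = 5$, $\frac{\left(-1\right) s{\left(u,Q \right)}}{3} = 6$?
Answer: $\frac{160}{7} \approx 22.857$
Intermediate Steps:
$s{\left(u,Q \right)} = -18$ ($s{\left(u,Q \right)} = \left(-3\right) 6 = -18$)
$w{\left(l,Y \right)} = Y l^{2}$ ($w{\left(l,Y \right)} = l^{2} Y + 0 = Y l^{2} + 0 = Y l^{2}$)
$J{\left(r,g \right)} = -5$ ($J{\left(r,g \right)} = \left(-1\right) 5 = -5$)
$q{\left(L,p \right)} = - \frac{1}{7}$ ($q{\left(L,p \right)} = \frac{1}{-5 - 2} = \frac{1}{-7} = - \frac{1}{7}$)
$q{\left(6,-2 \right)} 8 \left(-20\right) = \left(- \frac{1}{7}\right) 8 \left(-20\right) = \left(- \frac{8}{7}\right) \left(-20\right) = \frac{160}{7}$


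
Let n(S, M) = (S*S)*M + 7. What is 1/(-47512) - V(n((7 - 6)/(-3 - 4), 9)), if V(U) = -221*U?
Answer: 3696053455/2328088 ≈ 1587.6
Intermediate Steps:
n(S, M) = 7 + M*S² (n(S, M) = S²*M + 7 = M*S² + 7 = 7 + M*S²)
1/(-47512) - V(n((7 - 6)/(-3 - 4), 9)) = 1/(-47512) - (-221)*(7 + 9*((7 - 6)/(-3 - 4))²) = -1/47512 - (-221)*(7 + 9*(1/(-7))²) = -1/47512 - (-221)*(7 + 9*(1*(-⅐))²) = -1/47512 - (-221)*(7 + 9*(-⅐)²) = -1/47512 - (-221)*(7 + 9*(1/49)) = -1/47512 - (-221)*(7 + 9/49) = -1/47512 - (-221)*352/49 = -1/47512 - 1*(-77792/49) = -1/47512 + 77792/49 = 3696053455/2328088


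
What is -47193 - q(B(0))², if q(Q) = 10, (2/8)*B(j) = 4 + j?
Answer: -47293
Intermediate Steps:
B(j) = 16 + 4*j (B(j) = 4*(4 + j) = 16 + 4*j)
-47193 - q(B(0))² = -47193 - 1*10² = -47193 - 1*100 = -47193 - 100 = -47293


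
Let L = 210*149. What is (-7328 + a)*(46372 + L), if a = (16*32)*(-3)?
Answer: -688395968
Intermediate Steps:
L = 31290
a = -1536 (a = 512*(-3) = -1536)
(-7328 + a)*(46372 + L) = (-7328 - 1536)*(46372 + 31290) = -8864*77662 = -688395968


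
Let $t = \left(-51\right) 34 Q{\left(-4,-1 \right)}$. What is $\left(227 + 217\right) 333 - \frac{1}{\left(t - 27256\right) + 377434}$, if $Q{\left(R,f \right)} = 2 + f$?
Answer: $\frac{51518142287}{348444} \approx 1.4785 \cdot 10^{5}$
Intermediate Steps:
$t = -1734$ ($t = \left(-51\right) 34 \left(2 - 1\right) = \left(-1734\right) 1 = -1734$)
$\left(227 + 217\right) 333 - \frac{1}{\left(t - 27256\right) + 377434} = \left(227 + 217\right) 333 - \frac{1}{\left(-1734 - 27256\right) + 377434} = 444 \cdot 333 - \frac{1}{-28990 + 377434} = 147852 - \frac{1}{348444} = \frac{51518142287}{348444}$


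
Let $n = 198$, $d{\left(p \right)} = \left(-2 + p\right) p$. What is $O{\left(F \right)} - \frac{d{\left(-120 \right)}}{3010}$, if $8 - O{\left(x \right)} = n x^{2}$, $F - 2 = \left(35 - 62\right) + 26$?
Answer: $- \frac{58654}{301} \approx -194.86$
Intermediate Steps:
$d{\left(p \right)} = p \left(-2 + p\right)$
$F = 1$ ($F = 2 + \left(\left(35 - 62\right) + 26\right) = 2 + \left(-27 + 26\right) = 2 - 1 = 1$)
$O{\left(x \right)} = 8 - 198 x^{2}$
$O{\left(F \right)} - \frac{d{\left(-120 \right)}}{3010} = \left(8 - 198 \cdot 1^{2}\right) - \frac{\left(-120\right) \left(-2 - 120\right)}{3010} = \left(8 - 198\right) - \left(-120\right) \left(-122\right) \frac{1}{3010} = \left(8 - 198\right) - 14640 \cdot \frac{1}{3010} = -190 - \frac{1464}{301} = - \frac{58654}{301}$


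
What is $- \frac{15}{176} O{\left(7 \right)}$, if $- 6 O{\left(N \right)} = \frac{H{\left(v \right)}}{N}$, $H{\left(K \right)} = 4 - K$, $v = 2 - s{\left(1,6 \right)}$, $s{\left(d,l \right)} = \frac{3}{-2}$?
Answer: $\frac{5}{4928} \approx 0.0010146$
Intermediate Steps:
$s{\left(d,l \right)} = - \frac{3}{2}$ ($s{\left(d,l \right)} = 3 \left(- \frac{1}{2}\right) = - \frac{3}{2}$)
$v = \frac{7}{2}$ ($v = 2 - - \frac{3}{2} = 2 + \frac{3}{2} = \frac{7}{2} \approx 3.5$)
$O{\left(N \right)} = - \frac{1}{12 N}$ ($O{\left(N \right)} = - \frac{\left(4 - \frac{7}{2}\right) \frac{1}{N}}{6} = - \frac{\frac{1}{2} \frac{1}{N}}{6} = - \frac{1}{12 N}$)
$- \frac{15}{176} O{\left(7 \right)} = - \frac{15}{176} \left(- \frac{1}{12 \cdot 7}\right) = \left(-15\right) \frac{1}{176} \left(\left(- \frac{1}{12}\right) \frac{1}{7}\right) = \left(- \frac{15}{176}\right) \left(- \frac{1}{84}\right) = \frac{5}{4928}$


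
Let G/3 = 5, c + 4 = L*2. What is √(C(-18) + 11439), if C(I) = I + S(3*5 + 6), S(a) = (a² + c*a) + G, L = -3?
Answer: √11667 ≈ 108.01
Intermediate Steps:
c = -10 (c = -4 - 3*2 = -4 - 6 = -10)
G = 15 (G = 3*5 = 15)
S(a) = 15 + a² - 10*a (S(a) = (a² - 10*a) + 15 = 15 + a² - 10*a)
C(I) = 246 + I (C(I) = I + (15 + (3*5 + 6)² - 10*(3*5 + 6)) = I + (15 + (15 + 6)² - 10*(15 + 6)) = I + (15 + 21² - 10*21) = I + (15 + 441 - 210) = I + 246 = 246 + I)
√(C(-18) + 11439) = √((246 - 18) + 11439) = √(228 + 11439) = √11667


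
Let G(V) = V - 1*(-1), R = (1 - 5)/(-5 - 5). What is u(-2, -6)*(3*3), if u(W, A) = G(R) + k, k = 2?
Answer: 153/5 ≈ 30.600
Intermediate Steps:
R = ⅖ (R = -4/(-10) = -4*(-⅒) = ⅖ ≈ 0.40000)
G(V) = 1 + V (G(V) = V + 1 = 1 + V)
u(W, A) = 17/5 (u(W, A) = (1 + ⅖) + 2 = 7/5 + 2 = 17/5)
u(-2, -6)*(3*3) = 17*(3*3)/5 = (17/5)*9 = 153/5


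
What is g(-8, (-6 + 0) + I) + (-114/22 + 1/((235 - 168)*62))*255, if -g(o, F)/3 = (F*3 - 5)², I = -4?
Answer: -228301035/45694 ≈ -4996.3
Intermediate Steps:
g(o, F) = -3*(-5 + 3*F)² (g(o, F) = -3*(F*3 - 5)² = -3*(3*F - 5)² = -3*(-5 + 3*F)²)
g(-8, (-6 + 0) + I) + (-114/22 + 1/((235 - 168)*62))*255 = -3*(-5 + 3*((-6 + 0) - 4))² + (-114/22 + 1/((235 - 168)*62))*255 = -3*(-5 + 3*(-6 - 4))² + (-114*1/22 + (1/62)/67)*255 = -3*(-5 + 3*(-10))² + (-57/11 + (1/67)*(1/62))*255 = -3*(-5 - 30)² + (-57/11 + 1/4154)*255 = -3*(-35)² - 236767/45694*255 = -3*1225 - 60375585/45694 = -3675 - 60375585/45694 = -228301035/45694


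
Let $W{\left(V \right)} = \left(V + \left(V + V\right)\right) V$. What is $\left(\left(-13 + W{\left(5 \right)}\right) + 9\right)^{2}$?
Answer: $5041$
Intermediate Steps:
$W{\left(V \right)} = 3 V^{2}$ ($W{\left(V \right)} = \left(V + 2 V\right) V = 3 V V = 3 V^{2}$)
$\left(\left(-13 + W{\left(5 \right)}\right) + 9\right)^{2} = \left(\left(-13 + 3 \cdot 5^{2}\right) + 9\right)^{2} = \left(\left(-13 + 3 \cdot 25\right) + 9\right)^{2} = \left(\left(-13 + 75\right) + 9\right)^{2} = \left(62 + 9\right)^{2} = 71^{2} = 5041$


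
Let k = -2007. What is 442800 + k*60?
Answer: 322380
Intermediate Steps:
442800 + k*60 = 442800 - 2007*60 = 442800 - 120420 = 322380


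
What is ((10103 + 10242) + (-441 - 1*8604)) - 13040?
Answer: -1740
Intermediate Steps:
((10103 + 10242) + (-441 - 1*8604)) - 13040 = (20345 + (-441 - 8604)) - 13040 = (20345 - 9045) - 13040 = 11300 - 13040 = -1740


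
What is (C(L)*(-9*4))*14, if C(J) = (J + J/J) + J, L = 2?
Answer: -2520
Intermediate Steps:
C(J) = 1 + 2*J (C(J) = (J + 1) + J = (1 + J) + J = 1 + 2*J)
(C(L)*(-9*4))*14 = ((1 + 2*2)*(-9*4))*14 = ((1 + 4)*(-36))*14 = (5*(-36))*14 = -180*14 = -2520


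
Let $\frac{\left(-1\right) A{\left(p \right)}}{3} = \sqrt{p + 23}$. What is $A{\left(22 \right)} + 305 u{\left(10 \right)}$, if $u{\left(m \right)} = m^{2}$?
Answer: $30500 - 9 \sqrt{5} \approx 30480.0$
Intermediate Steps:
$A{\left(p \right)} = - 3 \sqrt{23 + p}$ ($A{\left(p \right)} = - 3 \sqrt{p + 23} = - 3 \sqrt{23 + p}$)
$A{\left(22 \right)} + 305 u{\left(10 \right)} = - 3 \sqrt{23 + 22} + 305 \cdot 10^{2} = - 3 \sqrt{45} + 305 \cdot 100 = - 3 \cdot 3 \sqrt{5} + 30500 = - 9 \sqrt{5} + 30500 = 30500 - 9 \sqrt{5}$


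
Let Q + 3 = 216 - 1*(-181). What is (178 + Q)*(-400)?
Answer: -228800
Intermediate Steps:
Q = 394 (Q = -3 + (216 - 1*(-181)) = -3 + (216 + 181) = -3 + 397 = 394)
(178 + Q)*(-400) = (178 + 394)*(-400) = 572*(-400) = -228800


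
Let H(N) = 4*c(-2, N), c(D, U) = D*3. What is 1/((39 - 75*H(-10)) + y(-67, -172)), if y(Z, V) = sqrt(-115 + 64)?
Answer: 613/1127324 - I*sqrt(51)/3381972 ≈ 0.00054377 - 2.1116e-6*I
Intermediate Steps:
c(D, U) = 3*D
y(Z, V) = I*sqrt(51) (y(Z, V) = sqrt(-51) = I*sqrt(51))
H(N) = -24 (H(N) = 4*(3*(-2)) = 4*(-6) = -24)
1/((39 - 75*H(-10)) + y(-67, -172)) = 1/((39 - 75*(-24)) + I*sqrt(51)) = 1/((39 + 1800) + I*sqrt(51)) = 1/(1839 + I*sqrt(51))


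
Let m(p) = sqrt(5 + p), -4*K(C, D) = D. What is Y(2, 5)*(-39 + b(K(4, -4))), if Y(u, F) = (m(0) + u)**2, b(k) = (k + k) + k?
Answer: -324 - 144*sqrt(5) ≈ -645.99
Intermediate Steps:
K(C, D) = -D/4
b(k) = 3*k (b(k) = 2*k + k = 3*k)
Y(u, F) = (u + sqrt(5))**2 (Y(u, F) = (sqrt(5 + 0) + u)**2 = (sqrt(5) + u)**2 = (u + sqrt(5))**2)
Y(2, 5)*(-39 + b(K(4, -4))) = (2 + sqrt(5))**2*(-39 + 3*(-1/4*(-4))) = (2 + sqrt(5))**2*(-39 + 3*1) = (2 + sqrt(5))**2*(-39 + 3) = (2 + sqrt(5))**2*(-36) = -36*(2 + sqrt(5))**2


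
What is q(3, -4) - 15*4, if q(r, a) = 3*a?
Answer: -72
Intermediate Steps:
q(3, -4) - 15*4 = 3*(-4) - 15*4 = -12 - 60 = -72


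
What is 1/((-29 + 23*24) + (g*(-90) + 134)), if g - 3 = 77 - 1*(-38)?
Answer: -1/9963 ≈ -0.00010037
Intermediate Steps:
g = 118 (g = 3 + (77 - 1*(-38)) = 3 + (77 + 38) = 3 + 115 = 118)
1/((-29 + 23*24) + (g*(-90) + 134)) = 1/((-29 + 23*24) + (118*(-90) + 134)) = 1/((-29 + 552) + (-10620 + 134)) = 1/(523 - 10486) = 1/(-9963) = -1/9963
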